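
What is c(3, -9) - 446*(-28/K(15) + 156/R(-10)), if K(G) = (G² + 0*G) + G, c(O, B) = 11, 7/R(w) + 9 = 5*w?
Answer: 123162757/210 ≈ 5.8649e+5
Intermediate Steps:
R(w) = 7/(-9 + 5*w)
K(G) = G + G² (K(G) = (G² + 0) + G = G² + G = G + G²)
c(3, -9) - 446*(-28/K(15) + 156/R(-10)) = 11 - 446*(-28*1/(15*(1 + 15)) + 156/((7/(-9 + 5*(-10))))) = 11 - 446*(-28/(15*16) + 156/((7/(-9 - 50)))) = 11 - 446*(-28/240 + 156/((7/(-59)))) = 11 - 446*(-28*1/240 + 156/((7*(-1/59)))) = 11 - 446*(-7/60 + 156/(-7/59)) = 11 - 446*(-7/60 + 156*(-59/7)) = 11 - 446*(-7/60 - 9204/7) = 11 - 446*(-552289/420) = 11 + 123160447/210 = 123162757/210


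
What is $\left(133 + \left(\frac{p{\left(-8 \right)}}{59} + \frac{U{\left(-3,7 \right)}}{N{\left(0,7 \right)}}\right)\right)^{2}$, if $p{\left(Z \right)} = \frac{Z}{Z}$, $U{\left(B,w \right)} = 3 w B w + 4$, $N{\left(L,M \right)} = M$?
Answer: $\frac{849897409}{170569} \approx 4982.7$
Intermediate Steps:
$U{\left(B,w \right)} = 4 + 3 B w^{2}$ ($U{\left(B,w \right)} = 3 B w w + 4 = 3 B w^{2} + 4 = 4 + 3 B w^{2}$)
$p{\left(Z \right)} = 1$
$\left(133 + \left(\frac{p{\left(-8 \right)}}{59} + \frac{U{\left(-3,7 \right)}}{N{\left(0,7 \right)}}\right)\right)^{2} = \left(133 + \left(1 \cdot \frac{1}{59} + \frac{4 + 3 \left(-3\right) 7^{2}}{7}\right)\right)^{2} = \left(133 + \left(1 \cdot \frac{1}{59} + \left(4 + 3 \left(-3\right) 49\right) \frac{1}{7}\right)\right)^{2} = \left(133 + \left(\frac{1}{59} + \left(4 - 441\right) \frac{1}{7}\right)\right)^{2} = \left(133 + \left(\frac{1}{59} - \frac{437}{7}\right)\right)^{2} = \left(133 - \frac{25776}{413}\right)^{2} = \left(\frac{29153}{413}\right)^{2} = \frac{849897409}{170569}$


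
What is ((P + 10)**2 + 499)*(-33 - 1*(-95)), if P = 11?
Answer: 58280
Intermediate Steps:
((P + 10)**2 + 499)*(-33 - 1*(-95)) = ((11 + 10)**2 + 499)*(-33 - 1*(-95)) = (21**2 + 499)*(-33 + 95) = (441 + 499)*62 = 940*62 = 58280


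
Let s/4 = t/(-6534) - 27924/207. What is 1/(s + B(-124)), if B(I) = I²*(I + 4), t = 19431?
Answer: -8349/15409511266 ≈ -5.4181e-7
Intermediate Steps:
B(I) = I²*(4 + I)
s = -4604386/8349 (s = 4*(19431/(-6534) - 27924/207) = 4*(19431*(-1/6534) - 27924*1/207) = 4*(-2159/726 - 9308/69) = 4*(-2302193/16698) = -4604386/8349 ≈ -551.49)
1/(s + B(-124)) = 1/(-4604386/8349 + (-124)²*(4 - 124)) = 1/(-4604386/8349 + 15376*(-120)) = 1/(-4604386/8349 - 1845120) = 1/(-15409511266/8349) = -8349/15409511266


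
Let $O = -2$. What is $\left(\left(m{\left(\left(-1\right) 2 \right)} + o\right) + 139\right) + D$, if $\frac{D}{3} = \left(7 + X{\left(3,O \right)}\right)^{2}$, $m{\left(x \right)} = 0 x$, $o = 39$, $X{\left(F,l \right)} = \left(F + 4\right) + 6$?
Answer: $1378$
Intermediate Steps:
$X{\left(F,l \right)} = 10 + F$ ($X{\left(F,l \right)} = \left(4 + F\right) + 6 = 10 + F$)
$m{\left(x \right)} = 0$
$D = 1200$ ($D = 3 \left(7 + \left(10 + 3\right)\right)^{2} = 3 \left(7 + 13\right)^{2} = 3 \cdot 20^{2} = 3 \cdot 400 = 1200$)
$\left(\left(m{\left(\left(-1\right) 2 \right)} + o\right) + 139\right) + D = \left(\left(0 + 39\right) + 139\right) + 1200 = \left(39 + 139\right) + 1200 = 178 + 1200 = 1378$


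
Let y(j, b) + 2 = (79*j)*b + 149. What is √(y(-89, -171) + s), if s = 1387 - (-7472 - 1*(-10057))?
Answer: 775*√2 ≈ 1096.0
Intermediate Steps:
y(j, b) = 147 + 79*b*j (y(j, b) = -2 + ((79*j)*b + 149) = -2 + (79*b*j + 149) = -2 + (149 + 79*b*j) = 147 + 79*b*j)
s = -1198 (s = 1387 - (-7472 + 10057) = 1387 - 1*2585 = 1387 - 2585 = -1198)
√(y(-89, -171) + s) = √((147 + 79*(-171)*(-89)) - 1198) = √((147 + 1202301) - 1198) = √(1202448 - 1198) = √1201250 = 775*√2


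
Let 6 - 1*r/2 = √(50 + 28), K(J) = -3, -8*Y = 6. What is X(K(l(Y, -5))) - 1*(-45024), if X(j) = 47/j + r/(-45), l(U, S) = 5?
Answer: 675121/15 + 2*√78/45 ≈ 45008.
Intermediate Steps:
Y = -¾ (Y = -⅛*6 = -¾ ≈ -0.75000)
r = 12 - 2*√78 (r = 12 - 2*√(50 + 28) = 12 - 2*√78 ≈ -5.6635)
X(j) = -4/15 + 47/j + 2*√78/45 (X(j) = 47/j + (12 - 2*√78)/(-45) = 47/j + (12 - 2*√78)*(-1/45) = 47/j + (-4/15 + 2*√78/45) = -4/15 + 47/j + 2*√78/45)
X(K(l(Y, -5))) - 1*(-45024) = (1/45)*(2115 + 2*(-3)*(-6 + √78))/(-3) - 1*(-45024) = (1/45)*(-⅓)*(2115 + (36 - 6*√78)) + 45024 = (1/45)*(-⅓)*(2151 - 6*√78) + 45024 = (-239/15 + 2*√78/45) + 45024 = 675121/15 + 2*√78/45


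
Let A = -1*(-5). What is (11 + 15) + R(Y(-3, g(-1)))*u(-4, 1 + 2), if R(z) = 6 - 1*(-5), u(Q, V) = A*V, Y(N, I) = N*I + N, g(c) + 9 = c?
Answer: 191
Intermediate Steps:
g(c) = -9 + c
Y(N, I) = N + I*N (Y(N, I) = I*N + N = N + I*N)
A = 5
u(Q, V) = 5*V
R(z) = 11 (R(z) = 6 + 5 = 11)
(11 + 15) + R(Y(-3, g(-1)))*u(-4, 1 + 2) = (11 + 15) + 11*(5*(1 + 2)) = 26 + 11*(5*3) = 26 + 11*15 = 26 + 165 = 191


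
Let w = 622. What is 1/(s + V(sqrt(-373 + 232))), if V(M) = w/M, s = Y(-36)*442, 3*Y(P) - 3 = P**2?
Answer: 13492713/2582316563660 + 311*I*sqrt(141)/2582316563660 ≈ 5.225e-6 + 1.4301e-9*I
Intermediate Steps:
Y(P) = 1 + P**2/3
s = 191386 (s = (1 + (1/3)*(-36)**2)*442 = (1 + (1/3)*1296)*442 = (1 + 432)*442 = 433*442 = 191386)
V(M) = 622/M
1/(s + V(sqrt(-373 + 232))) = 1/(191386 + 622/(sqrt(-373 + 232))) = 1/(191386 + 622/(sqrt(-141))) = 1/(191386 + 622/((I*sqrt(141)))) = 1/(191386 + 622*(-I*sqrt(141)/141)) = 1/(191386 - 622*I*sqrt(141)/141)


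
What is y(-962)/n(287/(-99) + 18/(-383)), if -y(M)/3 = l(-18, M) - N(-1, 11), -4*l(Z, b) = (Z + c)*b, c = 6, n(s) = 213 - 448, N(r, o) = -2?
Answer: -8652/235 ≈ -36.817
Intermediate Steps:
n(s) = -235
l(Z, b) = -b*(6 + Z)/4 (l(Z, b) = -(Z + 6)*b/4 = -(6 + Z)*b/4 = -b*(6 + Z)/4)
y(M) = -6 - 9*M (y(M) = -3*(-M*(6 - 18)/4 - 1*(-2)) = -3*(-¼*M*(-12) + 2) = -3*(3*M + 2) = -3*(2 + 3*M) = -6 - 9*M)
y(-962)/n(287/(-99) + 18/(-383)) = (-6 - 9*(-962))/(-235) = (-6 + 8658)*(-1/235) = 8652*(-1/235) = -8652/235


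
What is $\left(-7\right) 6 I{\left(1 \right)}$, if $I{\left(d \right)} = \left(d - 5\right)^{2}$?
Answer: $-672$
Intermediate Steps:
$I{\left(d \right)} = \left(-5 + d\right)^{2}$
$\left(-7\right) 6 I{\left(1 \right)} = \left(-7\right) 6 \left(-5 + 1\right)^{2} = - 42 \left(-4\right)^{2} = \left(-42\right) 16 = -672$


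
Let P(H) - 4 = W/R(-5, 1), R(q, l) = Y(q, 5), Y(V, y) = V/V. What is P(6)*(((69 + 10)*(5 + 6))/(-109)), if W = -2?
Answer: -1738/109 ≈ -15.945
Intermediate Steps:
Y(V, y) = 1
R(q, l) = 1
P(H) = 2 (P(H) = 4 - 2/1 = 4 - 2*1 = 4 - 2 = 2)
P(6)*(((69 + 10)*(5 + 6))/(-109)) = 2*(((69 + 10)*(5 + 6))/(-109)) = 2*((79*11)*(-1/109)) = 2*(869*(-1/109)) = 2*(-869/109) = -1738/109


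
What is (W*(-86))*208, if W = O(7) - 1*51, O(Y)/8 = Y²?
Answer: -6099808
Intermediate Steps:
O(Y) = 8*Y²
W = 341 (W = 8*7² - 1*51 = 8*49 - 51 = 392 - 51 = 341)
(W*(-86))*208 = (341*(-86))*208 = -29326*208 = -6099808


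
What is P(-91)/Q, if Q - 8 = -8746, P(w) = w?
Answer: 91/8738 ≈ 0.010414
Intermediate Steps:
Q = -8738 (Q = 8 - 8746 = -8738)
P(-91)/Q = -91/(-8738) = -91*(-1/8738) = 91/8738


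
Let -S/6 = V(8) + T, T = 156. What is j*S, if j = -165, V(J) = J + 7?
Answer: 169290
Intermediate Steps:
V(J) = 7 + J
S = -1026 (S = -6*((7 + 8) + 156) = -6*(15 + 156) = -6*171 = -1026)
j*S = -165*(-1026) = 169290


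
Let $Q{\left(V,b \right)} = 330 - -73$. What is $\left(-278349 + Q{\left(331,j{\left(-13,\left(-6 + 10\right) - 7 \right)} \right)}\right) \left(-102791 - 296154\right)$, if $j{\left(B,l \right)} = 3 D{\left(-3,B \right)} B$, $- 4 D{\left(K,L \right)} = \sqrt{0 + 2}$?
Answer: $110885166970$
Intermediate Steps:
$D{\left(K,L \right)} = - \frac{\sqrt{2}}{4}$ ($D{\left(K,L \right)} = - \frac{\sqrt{0 + 2}}{4} = - \frac{\sqrt{2}}{4}$)
$j{\left(B,l \right)} = - \frac{3 B \sqrt{2}}{4}$ ($j{\left(B,l \right)} = 3 \left(- \frac{\sqrt{2}}{4}\right) B = - \frac{3 \sqrt{2}}{4} B = - \frac{3 B \sqrt{2}}{4}$)
$Q{\left(V,b \right)} = 403$ ($Q{\left(V,b \right)} = 330 + 73 = 403$)
$\left(-278349 + Q{\left(331,j{\left(-13,\left(-6 + 10\right) - 7 \right)} \right)}\right) \left(-102791 - 296154\right) = \left(-278349 + 403\right) \left(-102791 - 296154\right) = \left(-277946\right) \left(-398945\right) = 110885166970$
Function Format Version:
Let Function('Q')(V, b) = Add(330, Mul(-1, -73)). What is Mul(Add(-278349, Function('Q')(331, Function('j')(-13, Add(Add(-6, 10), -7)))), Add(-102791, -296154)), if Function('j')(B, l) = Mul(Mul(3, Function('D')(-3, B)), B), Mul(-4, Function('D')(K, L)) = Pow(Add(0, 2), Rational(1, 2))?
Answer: 110885166970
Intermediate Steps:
Function('D')(K, L) = Mul(Rational(-1, 4), Pow(2, Rational(1, 2))) (Function('D')(K, L) = Mul(Rational(-1, 4), Pow(Add(0, 2), Rational(1, 2))) = Mul(Rational(-1, 4), Pow(2, Rational(1, 2))))
Function('j')(B, l) = Mul(Rational(-3, 4), B, Pow(2, Rational(1, 2))) (Function('j')(B, l) = Mul(Mul(3, Mul(Rational(-1, 4), Pow(2, Rational(1, 2)))), B) = Mul(Mul(Rational(-3, 4), Pow(2, Rational(1, 2))), B) = Mul(Rational(-3, 4), B, Pow(2, Rational(1, 2))))
Function('Q')(V, b) = 403 (Function('Q')(V, b) = Add(330, 73) = 403)
Mul(Add(-278349, Function('Q')(331, Function('j')(-13, Add(Add(-6, 10), -7)))), Add(-102791, -296154)) = Mul(Add(-278349, 403), Add(-102791, -296154)) = Mul(-277946, -398945) = 110885166970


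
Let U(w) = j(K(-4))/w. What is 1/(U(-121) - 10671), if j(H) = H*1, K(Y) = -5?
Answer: -121/1291186 ≈ -9.3712e-5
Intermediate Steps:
j(H) = H
U(w) = -5/w
1/(U(-121) - 10671) = 1/(-5/(-121) - 10671) = 1/(-5*(-1/121) - 10671) = 1/(5/121 - 10671) = 1/(-1291186/121) = -121/1291186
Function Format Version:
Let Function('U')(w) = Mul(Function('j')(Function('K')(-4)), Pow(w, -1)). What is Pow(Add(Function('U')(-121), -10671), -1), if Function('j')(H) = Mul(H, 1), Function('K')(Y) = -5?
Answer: Rational(-121, 1291186) ≈ -9.3712e-5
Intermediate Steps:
Function('j')(H) = H
Function('U')(w) = Mul(-5, Pow(w, -1))
Pow(Add(Function('U')(-121), -10671), -1) = Pow(Add(Mul(-5, Pow(-121, -1)), -10671), -1) = Pow(Add(Mul(-5, Rational(-1, 121)), -10671), -1) = Pow(Add(Rational(5, 121), -10671), -1) = Pow(Rational(-1291186, 121), -1) = Rational(-121, 1291186)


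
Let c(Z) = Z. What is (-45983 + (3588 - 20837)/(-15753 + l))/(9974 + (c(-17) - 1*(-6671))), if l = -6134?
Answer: -251603168/90984259 ≈ -2.7653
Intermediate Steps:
(-45983 + (3588 - 20837)/(-15753 + l))/(9974 + (c(-17) - 1*(-6671))) = (-45983 + (3588 - 20837)/(-15753 - 6134))/(9974 + (-17 - 1*(-6671))) = (-45983 - 17249/(-21887))/(9974 + (-17 + 6671)) = (-45983 - 17249*(-1/21887))/(9974 + 6654) = (-45983 + 17249/21887)/16628 = -1006412672/21887*1/16628 = -251603168/90984259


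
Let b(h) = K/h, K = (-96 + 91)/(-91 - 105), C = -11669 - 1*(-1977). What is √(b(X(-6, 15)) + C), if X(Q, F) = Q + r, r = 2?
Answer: I*√7598533/28 ≈ 98.448*I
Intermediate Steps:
X(Q, F) = 2 + Q (X(Q, F) = Q + 2 = 2 + Q)
C = -9692 (C = -11669 + 1977 = -9692)
K = 5/196 (K = -5/(-196) = -5*(-1/196) = 5/196 ≈ 0.025510)
b(h) = 5/(196*h)
√(b(X(-6, 15)) + C) = √(5/(196*(2 - 6)) - 9692) = √((5/196)/(-4) - 9692) = √((5/196)*(-¼) - 9692) = √(-5/784 - 9692) = √(-7598533/784) = I*√7598533/28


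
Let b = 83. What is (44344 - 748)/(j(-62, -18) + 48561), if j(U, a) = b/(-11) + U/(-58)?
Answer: 1986732/2212699 ≈ 0.89788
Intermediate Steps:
j(U, a) = -83/11 - U/58 (j(U, a) = 83/(-11) + U/(-58) = 83*(-1/11) + U*(-1/58) = -83/11 - U/58)
(44344 - 748)/(j(-62, -18) + 48561) = (44344 - 748)/((-83/11 - 1/58*(-62)) + 48561) = 43596/((-83/11 + 31/29) + 48561) = 43596/(-2066/319 + 48561) = 43596/(15488893/319) = 43596*(319/15488893) = 1986732/2212699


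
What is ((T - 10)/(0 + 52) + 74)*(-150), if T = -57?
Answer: -283575/26 ≈ -10907.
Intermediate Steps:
((T - 10)/(0 + 52) + 74)*(-150) = ((-57 - 10)/(0 + 52) + 74)*(-150) = (-67/52 + 74)*(-150) = (3781/52)*(-150) = -283575/26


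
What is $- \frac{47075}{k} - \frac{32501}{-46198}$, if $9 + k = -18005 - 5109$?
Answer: $\frac{2926291473}{1068236354} \approx 2.7394$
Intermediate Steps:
$k = -23123$ ($k = -9 - 23114 = -23123$)
$- \frac{47075}{k} - \frac{32501}{-46198} = - \frac{47075}{-23123} - \frac{32501}{-46198} = \left(-47075\right) \left(- \frac{1}{23123}\right) - - \frac{32501}{46198} = \frac{47075}{23123} + \frac{32501}{46198} = \frac{2926291473}{1068236354}$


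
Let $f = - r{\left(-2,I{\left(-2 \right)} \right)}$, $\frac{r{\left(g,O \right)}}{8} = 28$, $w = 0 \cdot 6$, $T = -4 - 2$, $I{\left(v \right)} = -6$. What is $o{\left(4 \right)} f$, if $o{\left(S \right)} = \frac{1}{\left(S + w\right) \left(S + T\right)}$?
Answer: $28$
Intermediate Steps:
$T = -6$ ($T = -4 - 2 = -6$)
$w = 0$
$r{\left(g,O \right)} = 224$ ($r{\left(g,O \right)} = 8 \cdot 28 = 224$)
$o{\left(S \right)} = \frac{1}{S \left(-6 + S\right)}$ ($o{\left(S \right)} = \frac{1}{\left(S + 0\right) \left(S - 6\right)} = \frac{1}{S \left(-6 + S\right)}$)
$f = -224$ ($f = \left(-1\right) 224 = -224$)
$o{\left(4 \right)} f = \frac{1}{4 \left(-6 + 4\right)} \left(-224\right) = \frac{1}{4 \left(-2\right)} \left(-224\right) = \frac{1}{4} \left(- \frac{1}{2}\right) \left(-224\right) = \left(- \frac{1}{8}\right) \left(-224\right) = 28$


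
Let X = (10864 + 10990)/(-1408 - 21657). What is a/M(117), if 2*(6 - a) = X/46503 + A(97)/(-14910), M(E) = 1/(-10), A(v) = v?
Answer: -1828690221971/30461604138 ≈ -60.033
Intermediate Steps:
X = -3122/3295 (X = 21854/(-23065) = 21854*(-1/23065) = -3122/3295 ≈ -0.94750)
M(E) = -1/10
a = 1828690221971/304616041380 (a = 6 - (-3122/3295/46503 + 97/(-14910))/2 = 6 - (-3122/3295*1/46503 + 97*(-1/14910))/2 = 6 - (-3122/153227385 - 97/14910)/2 = 6 - 1/2*(-993973691/152308020690) = 6 + 993973691/304616041380 = 1828690221971/304616041380 ≈ 6.0033)
a/M(117) = 1828690221971/(304616041380*(-1/10)) = (1828690221971/304616041380)*(-10) = -1828690221971/30461604138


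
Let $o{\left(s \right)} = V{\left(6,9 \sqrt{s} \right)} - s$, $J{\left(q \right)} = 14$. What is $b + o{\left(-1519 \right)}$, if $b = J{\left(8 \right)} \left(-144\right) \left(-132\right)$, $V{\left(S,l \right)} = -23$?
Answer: $267608$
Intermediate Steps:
$o{\left(s \right)} = -23 - s$
$b = 266112$ ($b = 14 \left(-144\right) \left(-132\right) = \left(-2016\right) \left(-132\right) = 266112$)
$b + o{\left(-1519 \right)} = 266112 - -1496 = 266112 + \left(-23 + 1519\right) = 266112 + 1496 = 267608$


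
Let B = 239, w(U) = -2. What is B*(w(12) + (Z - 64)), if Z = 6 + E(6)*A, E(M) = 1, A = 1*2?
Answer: -13862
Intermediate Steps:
A = 2
Z = 8 (Z = 6 + 1*2 = 6 + 2 = 8)
B*(w(12) + (Z - 64)) = 239*(-2 + (8 - 64)) = 239*(-2 - 56) = 239*(-58) = -13862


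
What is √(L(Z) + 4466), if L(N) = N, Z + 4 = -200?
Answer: √4262 ≈ 65.284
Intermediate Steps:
Z = -204 (Z = -4 - 200 = -204)
√(L(Z) + 4466) = √(-204 + 4466) = √4262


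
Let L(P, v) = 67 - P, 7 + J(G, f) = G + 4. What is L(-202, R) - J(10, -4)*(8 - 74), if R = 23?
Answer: 731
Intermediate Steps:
J(G, f) = -3 + G (J(G, f) = -7 + (G + 4) = -7 + (4 + G) = -3 + G)
L(-202, R) - J(10, -4)*(8 - 74) = (67 - 1*(-202)) - (-3 + 10)*(8 - 74) = (67 + 202) - 7*(-66) = 269 - 1*(-462) = 269 + 462 = 731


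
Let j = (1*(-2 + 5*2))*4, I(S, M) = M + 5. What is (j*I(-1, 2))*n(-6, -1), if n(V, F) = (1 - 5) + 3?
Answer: -224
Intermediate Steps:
I(S, M) = 5 + M
n(V, F) = -1 (n(V, F) = -4 + 3 = -1)
j = 32 (j = (1*(-2 + 10))*4 = (1*8)*4 = 8*4 = 32)
(j*I(-1, 2))*n(-6, -1) = (32*(5 + 2))*(-1) = (32*7)*(-1) = 224*(-1) = -224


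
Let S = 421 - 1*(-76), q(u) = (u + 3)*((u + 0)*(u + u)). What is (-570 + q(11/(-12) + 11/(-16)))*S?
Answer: -15467374069/55296 ≈ -2.7972e+5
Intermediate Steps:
q(u) = 2*u²*(3 + u) (q(u) = (3 + u)*(u*(2*u)) = (3 + u)*(2*u²) = 2*u²*(3 + u))
S = 497 (S = 421 + 76 = 497)
(-570 + q(11/(-12) + 11/(-16)))*S = (-570 + 2*(11/(-12) + 11/(-16))²*(3 + (11/(-12) + 11/(-16))))*497 = (-570 + 2*(11*(-1/12) + 11*(-1/16))²*(3 + (11*(-1/12) + 11*(-1/16))))*497 = (-570 + 2*(-11/12 - 11/16)²*(3 + (-11/12 - 11/16)))*497 = (-570 + 2*(-77/48)²*(3 - 77/48))*497 = (-570 + 2*(5929/2304)*(67/48))*497 = (-570 + 397243/55296)*497 = -31121477/55296*497 = -15467374069/55296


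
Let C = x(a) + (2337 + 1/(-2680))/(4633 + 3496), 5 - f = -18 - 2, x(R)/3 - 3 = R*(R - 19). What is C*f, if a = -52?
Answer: 1207504846795/4357144 ≈ 2.7713e+5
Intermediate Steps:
x(R) = 9 + 3*R*(-19 + R) (x(R) = 9 + 3*(R*(R - 19)) = 9 + 3*(R*(-19 + R)) = 9 + 3*R*(-19 + R))
f = 25 (f = 5 - (-18 - 2) = 5 - 1*(-20) = 5 + 20 = 25)
C = 241500969359/21785720 (C = (9 - 57*(-52) + 3*(-52)**2) + (2337 + 1/(-2680))/(4633 + 3496) = (9 + 2964 + 3*2704) + (2337 - 1/2680)/8129 = (9 + 2964 + 8112) + (6263159/2680)*(1/8129) = 11085 + 6263159/21785720 = 241500969359/21785720 ≈ 11085.)
C*f = (241500969359/21785720)*25 = 1207504846795/4357144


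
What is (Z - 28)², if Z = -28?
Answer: 3136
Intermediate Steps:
(Z - 28)² = (-28 - 28)² = (-56)² = 3136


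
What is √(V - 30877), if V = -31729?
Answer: I*√62606 ≈ 250.21*I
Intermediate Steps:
√(V - 30877) = √(-31729 - 30877) = √(-62606) = I*√62606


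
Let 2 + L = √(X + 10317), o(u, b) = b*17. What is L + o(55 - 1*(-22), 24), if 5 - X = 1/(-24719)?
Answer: 406 + √6307040960161/24719 ≈ 507.60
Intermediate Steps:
X = 123596/24719 (X = 5 - 1/(-24719) = 5 - 1*(-1/24719) = 5 + 1/24719 = 123596/24719 ≈ 5.0000)
o(u, b) = 17*b
L = -2 + √6307040960161/24719 (L = -2 + √(123596/24719 + 10317) = -2 + √(255149519/24719) = -2 + √6307040960161/24719 ≈ 99.597)
L + o(55 - 1*(-22), 24) = (-2 + √6307040960161/24719) + 17*24 = (-2 + √6307040960161/24719) + 408 = 406 + √6307040960161/24719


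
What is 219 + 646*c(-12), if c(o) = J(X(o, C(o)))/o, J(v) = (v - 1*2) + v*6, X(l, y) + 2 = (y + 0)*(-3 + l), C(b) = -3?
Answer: -95263/6 ≈ -15877.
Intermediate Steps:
X(l, y) = -2 + y*(-3 + l) (X(l, y) = -2 + (y + 0)*(-3 + l) = -2 + y*(-3 + l))
J(v) = -2 + 7*v (J(v) = (v - 2) + 6*v = (-2 + v) + 6*v = -2 + 7*v)
c(o) = (47 - 21*o)/o (c(o) = (-2 + 7*(-2 - 3*(-3) + o*(-3)))/o = (-2 + 7*(-2 + 9 - 3*o))/o = (-2 + 7*(7 - 3*o))/o = (-2 + (49 - 21*o))/o = (47 - 21*o)/o)
219 + 646*c(-12) = 219 + 646*(-21 + 47/(-12)) = 219 + 646*(-21 + 47*(-1/12)) = 219 + 646*(-21 - 47/12) = 219 + 646*(-299/12) = 219 - 96577/6 = -95263/6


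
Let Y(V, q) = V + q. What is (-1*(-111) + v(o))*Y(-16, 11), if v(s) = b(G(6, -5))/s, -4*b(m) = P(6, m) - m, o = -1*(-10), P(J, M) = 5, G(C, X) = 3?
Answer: -2219/4 ≈ -554.75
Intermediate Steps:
o = 10
b(m) = -5/4 + m/4 (b(m) = -(5 - m)/4 = -5/4 + m/4)
v(s) = -1/(2*s) (v(s) = (-5/4 + (1/4)*3)/s = (-5/4 + 3/4)/s = -1/(2*s))
(-1*(-111) + v(o))*Y(-16, 11) = (-1*(-111) - 1/2/10)*(-16 + 11) = (111 - 1/2*1/10)*(-5) = (111 - 1/20)*(-5) = (2219/20)*(-5) = -2219/4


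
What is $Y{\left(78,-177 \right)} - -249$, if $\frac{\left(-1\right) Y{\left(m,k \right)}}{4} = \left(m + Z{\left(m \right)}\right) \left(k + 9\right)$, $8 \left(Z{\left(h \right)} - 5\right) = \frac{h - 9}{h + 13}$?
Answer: $\frac{729153}{13} \approx 56089.0$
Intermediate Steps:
$Z{\left(h \right)} = 5 + \frac{-9 + h}{8 \left(13 + h\right)}$ ($Z{\left(h \right)} = 5 + \frac{\left(h - 9\right) \frac{1}{h + 13}}{8} = 5 + \frac{\left(-9 + h\right) \frac{1}{13 + h}}{8} = 5 + \frac{\frac{1}{13 + h} \left(-9 + h\right)}{8} = 5 + \frac{-9 + h}{8 \left(13 + h\right)}$)
$Y{\left(m,k \right)} = - 4 \left(9 + k\right) \left(m + \frac{511 + 41 m}{8 \left(13 + m\right)}\right)$ ($Y{\left(m,k \right)} = - 4 \left(m + \frac{511 + 41 m}{8 \left(13 + m\right)}\right) \left(k + 9\right) = - 4 \left(m + \frac{511 + 41 m}{8 \left(13 + m\right)}\right) \left(9 + k\right) = - 4 \left(9 + k\right) \left(m + \frac{511 + 41 m}{8 \left(13 + m\right)}\right)$)
$Y{\left(78,-177 \right)} - -249 = \frac{-4599 - 28782 - - 177 \left(511 + 41 \cdot 78\right) + 8 \cdot 78 \left(-9 - -177\right) \left(13 + 78\right)}{2 \left(13 + 78\right)} - -249 = \frac{-4599 - 28782 - - 177 \left(511 + 3198\right) + 8 \cdot 78 \left(-9 + 177\right) 91}{2 \cdot 91} + 249 = \frac{1}{2} \cdot \frac{1}{91} \left(-4599 - 28782 - \left(-177\right) 3709 + 8 \cdot 78 \cdot 168 \cdot 91\right) + 249 = \frac{1}{2} \cdot \frac{1}{91} \left(-4599 - 28782 + 656493 + 9539712\right) + 249 = \frac{1}{2} \cdot \frac{1}{91} \cdot 10162824 + 249 = \frac{725916}{13} + 249 = \frac{729153}{13}$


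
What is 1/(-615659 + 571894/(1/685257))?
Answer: 1/391893751099 ≈ 2.5517e-12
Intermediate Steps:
1/(-615659 + 571894/(1/685257)) = 1/(-615659 + 571894*685257) = 1/(-615659 + 391894366758) = 1/391893751099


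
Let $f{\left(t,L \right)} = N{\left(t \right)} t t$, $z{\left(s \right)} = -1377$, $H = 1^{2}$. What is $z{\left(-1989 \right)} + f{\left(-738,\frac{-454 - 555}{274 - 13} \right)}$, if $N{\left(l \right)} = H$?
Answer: $543267$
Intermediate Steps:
$H = 1$
$N{\left(l \right)} = 1$
$f{\left(t,L \right)} = t^{2}$ ($f{\left(t,L \right)} = 1 t t = t t = t^{2}$)
$z{\left(-1989 \right)} + f{\left(-738,\frac{-454 - 555}{274 - 13} \right)} = -1377 + \left(-738\right)^{2} = -1377 + 544644 = 543267$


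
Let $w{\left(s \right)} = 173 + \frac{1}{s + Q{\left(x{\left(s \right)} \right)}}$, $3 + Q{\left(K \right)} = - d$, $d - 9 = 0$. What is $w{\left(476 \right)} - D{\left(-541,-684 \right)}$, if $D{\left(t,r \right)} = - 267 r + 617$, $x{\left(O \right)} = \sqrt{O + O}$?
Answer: $- \frac{84945407}{464} \approx -1.8307 \cdot 10^{5}$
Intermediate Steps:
$d = 9$ ($d = 9 + 0 = 9$)
$x{\left(O \right)} = \sqrt{2} \sqrt{O}$ ($x{\left(O \right)} = \sqrt{2 O} = \sqrt{2} \sqrt{O}$)
$Q{\left(K \right)} = -12$ ($Q{\left(K \right)} = -3 - 9 = -12$)
$w{\left(s \right)} = 173 + \frac{1}{-12 + s}$ ($w{\left(s \right)} = 173 + \frac{1}{s - 12} = 173 + \frac{1}{-12 + s}$)
$D{\left(t,r \right)} = 617 - 267 r$
$w{\left(476 \right)} - D{\left(-541,-684 \right)} = \frac{-2075 + 173 \cdot 476}{-12 + 476} - \left(617 - -182628\right) = \frac{-2075 + 82348}{464} - \left(617 + 182628\right) = \frac{1}{464} \cdot 80273 - 183245 = \frac{80273}{464} - 183245 = - \frac{84945407}{464}$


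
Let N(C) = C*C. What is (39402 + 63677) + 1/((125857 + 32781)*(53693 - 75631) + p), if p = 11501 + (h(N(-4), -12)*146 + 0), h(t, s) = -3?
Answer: 358734441204098/3480189381 ≈ 1.0308e+5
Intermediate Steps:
N(C) = C²
p = 11063 (p = 11501 + (-3*146 + 0) = 11501 + (-438 + 0) = 11501 - 438 = 11063)
(39402 + 63677) + 1/((125857 + 32781)*(53693 - 75631) + p) = (39402 + 63677) + 1/((125857 + 32781)*(53693 - 75631) + 11063) = 103079 + 1/(158638*(-21938) + 11063) = 103079 + 1/(-3480200444 + 11063) = 103079 + 1/(-3480189381) = 103079 - 1/3480189381 = 358734441204098/3480189381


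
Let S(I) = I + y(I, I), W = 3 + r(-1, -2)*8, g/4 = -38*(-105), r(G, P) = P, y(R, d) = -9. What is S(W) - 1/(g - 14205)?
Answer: -38611/1755 ≈ -22.001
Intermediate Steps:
g = 15960 (g = 4*(-38*(-105)) = 4*3990 = 15960)
W = -13 (W = 3 - 2*8 = 3 - 16 = -13)
S(I) = -9 + I (S(I) = I - 9 = -9 + I)
S(W) - 1/(g - 14205) = (-9 - 13) - 1/(15960 - 14205) = -22 - 1/1755 = -38611/1755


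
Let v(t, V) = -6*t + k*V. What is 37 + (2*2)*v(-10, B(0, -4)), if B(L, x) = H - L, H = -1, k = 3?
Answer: 265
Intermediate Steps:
B(L, x) = -1 - L
v(t, V) = -6*t + 3*V
37 + (2*2)*v(-10, B(0, -4)) = 37 + (2*2)*(-6*(-10) + 3*(-1 - 1*0)) = 37 + 4*(60 + 3*(-1 + 0)) = 37 + 4*(60 + 3*(-1)) = 37 + 4*(60 - 3) = 37 + 4*57 = 37 + 228 = 265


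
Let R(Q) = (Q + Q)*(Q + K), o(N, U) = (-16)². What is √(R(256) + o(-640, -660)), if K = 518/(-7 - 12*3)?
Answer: 16*√903989/43 ≈ 353.78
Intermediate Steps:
K = -518/43 (K = 518/(-7 - 36) = 518/(-43) = 518*(-1/43) = -518/43 ≈ -12.047)
o(N, U) = 256
R(Q) = 2*Q*(-518/43 + Q) (R(Q) = (Q + Q)*(Q - 518/43) = (2*Q)*(-518/43 + Q) = 2*Q*(-518/43 + Q))
√(R(256) + o(-640, -660)) = √((2/43)*256*(-518 + 43*256) + 256) = √((2/43)*256*(-518 + 11008) + 256) = √((2/43)*256*10490 + 256) = √(5370880/43 + 256) = √(5381888/43) = 16*√903989/43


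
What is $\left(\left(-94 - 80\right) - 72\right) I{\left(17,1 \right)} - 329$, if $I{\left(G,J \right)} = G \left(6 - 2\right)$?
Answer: $-17057$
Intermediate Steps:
$I{\left(G,J \right)} = 4 G$ ($I{\left(G,J \right)} = G 4 = 4 G$)
$\left(\left(-94 - 80\right) - 72\right) I{\left(17,1 \right)} - 329 = \left(\left(-94 - 80\right) - 72\right) 4 \cdot 17 - 329 = \left(-174 - 72\right) 68 - 329 = \left(-246\right) 68 - 329 = -16728 - 329 = -17057$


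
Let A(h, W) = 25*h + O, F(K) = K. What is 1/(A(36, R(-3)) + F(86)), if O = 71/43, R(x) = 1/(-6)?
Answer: 43/42469 ≈ 0.0010125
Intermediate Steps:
R(x) = -⅙
O = 71/43 (O = 71*(1/43) = 71/43 ≈ 1.6512)
A(h, W) = 71/43 + 25*h (A(h, W) = 25*h + 71/43 = 71/43 + 25*h)
1/(A(36, R(-3)) + F(86)) = 1/((71/43 + 25*36) + 86) = 1/((71/43 + 900) + 86) = 1/(38771/43 + 86) = 1/(42469/43) = 43/42469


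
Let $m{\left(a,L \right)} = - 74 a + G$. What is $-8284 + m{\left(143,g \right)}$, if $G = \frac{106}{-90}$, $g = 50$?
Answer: $- \frac{849023}{45} \approx -18867.0$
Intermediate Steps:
$G = - \frac{53}{45}$ ($G = 106 \left(- \frac{1}{90}\right) = - \frac{53}{45} \approx -1.1778$)
$m{\left(a,L \right)} = - \frac{53}{45} - 74 a$ ($m{\left(a,L \right)} = - 74 a - \frac{53}{45} = - \frac{53}{45} - 74 a$)
$-8284 + m{\left(143,g \right)} = -8284 - \frac{476243}{45} = - \frac{849023}{45}$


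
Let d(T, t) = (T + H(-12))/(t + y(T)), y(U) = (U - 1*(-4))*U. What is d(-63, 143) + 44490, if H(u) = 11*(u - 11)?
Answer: 42932771/965 ≈ 44490.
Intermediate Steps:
y(U) = U*(4 + U) (y(U) = (U + 4)*U = (4 + U)*U = U*(4 + U))
H(u) = -121 + 11*u (H(u) = 11*(-11 + u) = -121 + 11*u)
d(T, t) = (-253 + T)/(t + T*(4 + T)) (d(T, t) = (T + (-121 + 11*(-12)))/(t + T*(4 + T)) = (T + (-121 - 132))/(t + T*(4 + T)) = (T - 253)/(t + T*(4 + T)) = (-253 + T)/(t + T*(4 + T)))
d(-63, 143) + 44490 = (-253 - 63)/(143 - 63*(4 - 63)) + 44490 = -316/(143 - 63*(-59)) + 44490 = -316/(143 + 3717) + 44490 = -316/3860 + 44490 = (1/3860)*(-316) + 44490 = -79/965 + 44490 = 42932771/965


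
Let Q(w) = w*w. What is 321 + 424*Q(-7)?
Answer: 21097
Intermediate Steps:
Q(w) = w²
321 + 424*Q(-7) = 321 + 424*(-7)² = 321 + 424*49 = 321 + 20776 = 21097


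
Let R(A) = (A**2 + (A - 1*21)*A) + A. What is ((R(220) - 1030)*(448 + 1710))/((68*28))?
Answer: 49294115/476 ≈ 1.0356e+5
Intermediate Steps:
R(A) = A + A**2 + A*(-21 + A) (R(A) = (A**2 + (A - 21)*A) + A = (A**2 + (-21 + A)*A) + A = (A**2 + A*(-21 + A)) + A = A + A**2 + A*(-21 + A))
((R(220) - 1030)*(448 + 1710))/((68*28)) = ((2*220*(-10 + 220) - 1030)*(448 + 1710))/((68*28)) = ((2*220*210 - 1030)*2158)/1904 = ((92400 - 1030)*2158)*(1/1904) = (91370*2158)*(1/1904) = 197176460*(1/1904) = 49294115/476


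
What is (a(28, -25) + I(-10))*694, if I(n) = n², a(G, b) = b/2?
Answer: 60725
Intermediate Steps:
a(G, b) = b/2 (a(G, b) = b*(½) = b/2)
(a(28, -25) + I(-10))*694 = ((½)*(-25) + (-10)²)*694 = (-25/2 + 100)*694 = (175/2)*694 = 60725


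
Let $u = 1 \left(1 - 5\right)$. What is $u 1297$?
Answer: $-5188$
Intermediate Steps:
$u = -4$ ($u = 1 \left(-4\right) = -4$)
$u 1297 = \left(-4\right) 1297 = -5188$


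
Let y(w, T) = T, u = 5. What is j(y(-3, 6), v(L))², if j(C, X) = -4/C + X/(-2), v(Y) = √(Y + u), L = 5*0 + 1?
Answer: 35/18 + 2*√6/3 ≈ 3.5774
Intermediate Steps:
L = 1 (L = 0 + 1 = 1)
v(Y) = √(5 + Y) (v(Y) = √(Y + 5) = √(5 + Y))
j(C, X) = -4/C - X/2 (j(C, X) = -4/C + X*(-½) = -4/C - X/2)
j(y(-3, 6), v(L))² = (-4/6 - √(5 + 1)/2)² = (-4*⅙ - √6/2)² = (-⅔ - √6/2)²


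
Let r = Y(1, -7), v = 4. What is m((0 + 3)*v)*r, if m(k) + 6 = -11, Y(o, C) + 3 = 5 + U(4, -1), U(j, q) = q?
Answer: -17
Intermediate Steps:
Y(o, C) = 1 (Y(o, C) = -3 + (5 - 1) = -3 + 4 = 1)
m(k) = -17 (m(k) = -6 - 11 = -17)
r = 1
m((0 + 3)*v)*r = -17*1 = -17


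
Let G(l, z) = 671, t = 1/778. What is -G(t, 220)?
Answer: -671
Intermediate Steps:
t = 1/778 ≈ 0.0012853
-G(t, 220) = -1*671 = -671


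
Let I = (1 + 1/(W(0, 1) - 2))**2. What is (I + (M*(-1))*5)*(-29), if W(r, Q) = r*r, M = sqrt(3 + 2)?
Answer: -29/4 + 145*sqrt(5) ≈ 316.98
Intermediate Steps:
M = sqrt(5) ≈ 2.2361
W(r, Q) = r**2
I = 1/4 (I = (1 + 1/(0**2 - 2))**2 = (1 + 1/(0 - 2))**2 = (1 + 1/(-2))**2 = (1 - 1/2)**2 = (1/2)**2 = 1/4 ≈ 0.25000)
(I + (M*(-1))*5)*(-29) = (1/4 + (sqrt(5)*(-1))*5)*(-29) = (1/4 - sqrt(5)*5)*(-29) = (1/4 - 5*sqrt(5))*(-29) = -29/4 + 145*sqrt(5)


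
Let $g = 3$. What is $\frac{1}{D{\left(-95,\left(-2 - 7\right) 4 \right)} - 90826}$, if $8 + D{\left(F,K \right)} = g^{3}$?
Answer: $- \frac{1}{90807} \approx -1.1012 \cdot 10^{-5}$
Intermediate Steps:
$D{\left(F,K \right)} = 19$ ($D{\left(F,K \right)} = -8 + 3^{3} = -8 + 27 = 19$)
$\frac{1}{D{\left(-95,\left(-2 - 7\right) 4 \right)} - 90826} = \frac{1}{19 - 90826} = \frac{1}{-90807} = - \frac{1}{90807}$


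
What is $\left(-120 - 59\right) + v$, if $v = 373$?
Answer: $194$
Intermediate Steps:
$\left(-120 - 59\right) + v = \left(-120 - 59\right) + 373 = -179 + 373 = 194$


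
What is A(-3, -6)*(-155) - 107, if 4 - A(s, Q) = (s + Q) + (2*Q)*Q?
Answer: 9038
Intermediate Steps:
A(s, Q) = 4 - Q - s - 2*Q² (A(s, Q) = 4 - ((s + Q) + (2*Q)*Q) = 4 - ((Q + s) + 2*Q²) = 4 - (Q + s + 2*Q²) = 4 + (-Q - s - 2*Q²) = 4 - Q - s - 2*Q²)
A(-3, -6)*(-155) - 107 = (4 - 1*(-6) - 1*(-3) - 2*(-6)²)*(-155) - 107 = (4 + 6 + 3 - 2*36)*(-155) - 107 = (4 + 6 + 3 - 72)*(-155) - 107 = -59*(-155) - 107 = 9145 - 107 = 9038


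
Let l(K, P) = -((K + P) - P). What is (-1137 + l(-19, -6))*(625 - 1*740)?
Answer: 128570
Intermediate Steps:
l(K, P) = -K
(-1137 + l(-19, -6))*(625 - 1*740) = (-1137 - 1*(-19))*(625 - 1*740) = (-1137 + 19)*(625 - 740) = -1118*(-115) = 128570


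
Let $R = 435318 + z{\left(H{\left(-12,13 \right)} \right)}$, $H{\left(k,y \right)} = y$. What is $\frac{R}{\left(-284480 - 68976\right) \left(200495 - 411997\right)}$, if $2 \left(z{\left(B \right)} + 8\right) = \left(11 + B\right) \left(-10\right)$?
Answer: $\frac{217595}{37378325456} \approx 5.8214 \cdot 10^{-6}$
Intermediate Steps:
$z{\left(B \right)} = -63 - 5 B$ ($z{\left(B \right)} = -8 + \frac{\left(11 + B\right) \left(-10\right)}{2} = -8 + \frac{-110 - 10 B}{2} = -8 - \left(55 + 5 B\right) = -63 - 5 B$)
$R = 435190$ ($R = 435318 - 128 = 435190$)
$\frac{R}{\left(-284480 - 68976\right) \left(200495 - 411997\right)} = \frac{435190}{\left(-284480 - 68976\right) \left(200495 - 411997\right)} = \frac{435190}{\left(-353456\right) \left(-211502\right)} = \frac{435190}{74756650912} = 435190 \cdot \frac{1}{74756650912} = \frac{217595}{37378325456}$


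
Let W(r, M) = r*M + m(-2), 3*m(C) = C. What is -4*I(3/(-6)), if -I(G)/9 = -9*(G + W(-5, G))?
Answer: -432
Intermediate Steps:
m(C) = C/3
W(r, M) = -2/3 + M*r (W(r, M) = r*M + (1/3)*(-2) = M*r - 2/3 = -2/3 + M*r)
I(G) = -54 - 324*G (I(G) = -(-81)*(G + (-2/3 + G*(-5))) = -(-81)*(G + (-2/3 - 5*G)) = -(-81)*(-2/3 - 4*G) = -9*(6 + 36*G) = -54 - 324*G)
-4*I(3/(-6)) = -4*(-54 - 972/(-6)) = -4*(-54 - 972*(-1)/6) = -4*(-54 - 324*(-1/2)) = -4*(-54 + 162) = -4*108 = -432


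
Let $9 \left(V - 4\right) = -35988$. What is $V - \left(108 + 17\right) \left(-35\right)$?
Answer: $\frac{1141}{3} \approx 380.33$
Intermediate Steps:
$V = - \frac{11984}{3}$ ($V = 4 + \frac{1}{9} \left(-35988\right) = 4 - \frac{11996}{3} = - \frac{11984}{3} \approx -3994.7$)
$V - \left(108 + 17\right) \left(-35\right) = - \frac{11984}{3} - \left(108 + 17\right) \left(-35\right) = - \frac{11984}{3} - 125 \left(-35\right) = - \frac{11984}{3} - -4375 = - \frac{11984}{3} + 4375 = \frac{1141}{3}$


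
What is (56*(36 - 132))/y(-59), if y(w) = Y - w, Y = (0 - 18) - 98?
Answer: 1792/19 ≈ 94.316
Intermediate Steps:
Y = -116 (Y = -18 - 98 = -116)
y(w) = -116 - w
(56*(36 - 132))/y(-59) = (56*(36 - 132))/(-116 - 1*(-59)) = (56*(-96))/(-116 + 59) = -5376/(-57) = -5376*(-1/57) = 1792/19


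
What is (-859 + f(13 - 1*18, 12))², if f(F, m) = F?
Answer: 746496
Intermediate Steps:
(-859 + f(13 - 1*18, 12))² = (-859 + (13 - 1*18))² = (-859 + (13 - 18))² = (-859 - 5)² = (-864)² = 746496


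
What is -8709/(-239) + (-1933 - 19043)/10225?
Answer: 84036261/2443775 ≈ 34.388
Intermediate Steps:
-8709/(-239) + (-1933 - 19043)/10225 = -8709*(-1/239) - 20976*1/10225 = 8709/239 - 20976/10225 = 84036261/2443775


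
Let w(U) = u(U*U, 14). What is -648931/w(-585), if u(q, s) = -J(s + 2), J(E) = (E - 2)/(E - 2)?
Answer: 648931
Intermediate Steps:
J(E) = 1 (J(E) = (-2 + E)/(-2 + E) = 1)
u(q, s) = -1 (u(q, s) = -1*1 = -1)
w(U) = -1
-648931/w(-585) = -648931/(-1) = -648931*(-1) = 648931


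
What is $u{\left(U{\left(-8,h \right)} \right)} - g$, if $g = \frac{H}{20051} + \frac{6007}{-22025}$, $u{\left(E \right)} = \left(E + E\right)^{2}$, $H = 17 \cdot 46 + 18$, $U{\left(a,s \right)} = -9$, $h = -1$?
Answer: $\frac{143188767457}{441623275} \approx 324.23$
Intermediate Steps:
$H = 800$ ($H = 782 + 18 = 800$)
$u{\left(E \right)} = 4 E^{2}$ ($u{\left(E \right)} = \left(2 E\right)^{2} = 4 E^{2}$)
$g = - \frac{102826357}{441623275}$ ($g = \frac{800}{20051} + \frac{6007}{-22025} = 800 \cdot \frac{1}{20051} + 6007 \left(- \frac{1}{22025}\right) = \frac{800}{20051} - \frac{6007}{22025} = - \frac{102826357}{441623275} \approx -0.23284$)
$u{\left(U{\left(-8,h \right)} \right)} - g = 4 \left(-9\right)^{2} - - \frac{102826357}{441623275} = 4 \cdot 81 + \frac{102826357}{441623275} = 324 + \frac{102826357}{441623275} = \frac{143188767457}{441623275}$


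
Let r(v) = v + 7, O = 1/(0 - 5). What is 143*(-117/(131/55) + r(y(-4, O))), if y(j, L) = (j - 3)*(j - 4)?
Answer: 259974/131 ≈ 1984.5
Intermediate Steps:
O = -⅕ (O = 1/(-5) = -⅕ ≈ -0.20000)
y(j, L) = (-4 + j)*(-3 + j) (y(j, L) = (-3 + j)*(-4 + j) = (-4 + j)*(-3 + j))
r(v) = 7 + v
143*(-117/(131/55) + r(y(-4, O))) = 143*(-117/(131/55) + (7 + (12 + (-4)² - 7*(-4)))) = 143*(-117/(131*(1/55)) + (7 + (12 + 16 + 28))) = 143*(-117/131/55 + (7 + 56)) = 143*(-117*55/131 + 63) = 143*(-6435/131 + 63) = 143*(1818/131) = 259974/131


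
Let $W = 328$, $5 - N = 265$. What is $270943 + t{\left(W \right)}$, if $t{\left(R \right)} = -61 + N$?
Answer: $270622$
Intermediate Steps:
$N = -260$ ($N = 5 - 265 = -260$)
$t{\left(R \right)} = -321$ ($t{\left(R \right)} = -61 - 260 = -321$)
$270943 + t{\left(W \right)} = 270943 - 321 = 270622$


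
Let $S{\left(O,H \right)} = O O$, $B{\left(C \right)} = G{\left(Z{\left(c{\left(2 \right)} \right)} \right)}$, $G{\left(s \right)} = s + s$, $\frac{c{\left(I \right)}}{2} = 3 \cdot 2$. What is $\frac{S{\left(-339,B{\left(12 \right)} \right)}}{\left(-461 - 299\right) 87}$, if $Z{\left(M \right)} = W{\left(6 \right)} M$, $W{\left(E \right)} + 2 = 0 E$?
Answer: $- \frac{38307}{22040} \approx -1.7381$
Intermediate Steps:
$W{\left(E \right)} = -2$ ($W{\left(E \right)} = -2 + 0 E = -2 + 0 = -2$)
$c{\left(I \right)} = 12$ ($c{\left(I \right)} = 2 \cdot 3 \cdot 2 = 2 \cdot 6 = 12$)
$Z{\left(M \right)} = - 2 M$
$G{\left(s \right)} = 2 s$
$B{\left(C \right)} = -48$ ($B{\left(C \right)} = 2 \left(\left(-2\right) 12\right) = 2 \left(-24\right) = -48$)
$S{\left(O,H \right)} = O^{2}$
$\frac{S{\left(-339,B{\left(12 \right)} \right)}}{\left(-461 - 299\right) 87} = \frac{\left(-339\right)^{2}}{\left(-461 - 299\right) 87} = \frac{114921}{\left(-760\right) 87} = \frac{114921}{-66120} = 114921 \left(- \frac{1}{66120}\right) = - \frac{38307}{22040}$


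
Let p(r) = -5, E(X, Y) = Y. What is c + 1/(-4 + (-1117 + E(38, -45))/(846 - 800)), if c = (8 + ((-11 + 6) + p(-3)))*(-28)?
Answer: 37665/673 ≈ 55.966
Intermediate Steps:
c = 56 (c = (8 + ((-11 + 6) - 5))*(-28) = (8 + (-5 - 5))*(-28) = (8 - 10)*(-28) = -2*(-28) = 56)
c + 1/(-4 + (-1117 + E(38, -45))/(846 - 800)) = 56 + 1/(-4 + (-1117 - 45)/(846 - 800)) = 56 + 1/(-4 - 1162/46) = 56 + 1/(-4 - 1162*1/46) = 56 + 1/(-4 - 581/23) = 56 + 1/(-673/23) = 56 - 23/673 = 37665/673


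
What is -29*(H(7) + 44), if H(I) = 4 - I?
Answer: -1189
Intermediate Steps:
-29*(H(7) + 44) = -29*((4 - 1*7) + 44) = -29*((4 - 7) + 44) = -29*(-3 + 44) = -29*41 = -1189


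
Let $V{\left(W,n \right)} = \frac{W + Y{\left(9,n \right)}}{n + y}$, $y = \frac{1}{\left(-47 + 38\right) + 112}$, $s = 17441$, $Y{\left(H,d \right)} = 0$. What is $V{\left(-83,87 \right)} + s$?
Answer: $\frac{156297693}{8962} \approx 17440.0$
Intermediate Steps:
$y = \frac{1}{103}$ ($y = \frac{1}{-9 + 112} = \frac{1}{103} \approx 0.0097087$)
$V{\left(W,n \right)} = \frac{W}{\frac{1}{103} + n}$ ($V{\left(W,n \right)} = \frac{W + 0}{n + \frac{1}{103}} = \frac{W}{\frac{1}{103} + n}$)
$V{\left(-83,87 \right)} + s = 103 \left(-83\right) \frac{1}{1 + 103 \cdot 87} + 17441 = 103 \left(-83\right) \frac{1}{1 + 8961} + 17441 = 103 \left(-83\right) \frac{1}{8962} + 17441 = - \frac{8549}{8962} + 17441 = \frac{156297693}{8962}$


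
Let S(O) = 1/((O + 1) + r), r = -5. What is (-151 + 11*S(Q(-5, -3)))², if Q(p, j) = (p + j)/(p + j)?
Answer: 215296/9 ≈ 23922.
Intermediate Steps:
Q(p, j) = 1 (Q(p, j) = (j + p)/(j + p) = 1)
S(O) = 1/(-4 + O) (S(O) = 1/((O + 1) - 5) = 1/((1 + O) - 5) = 1/(-4 + O))
(-151 + 11*S(Q(-5, -3)))² = (-151 + 11/(-4 + 1))² = (-151 + 11/(-3))² = (-151 + 11*(-⅓))² = (-151 - 11/3)² = (-464/3)² = 215296/9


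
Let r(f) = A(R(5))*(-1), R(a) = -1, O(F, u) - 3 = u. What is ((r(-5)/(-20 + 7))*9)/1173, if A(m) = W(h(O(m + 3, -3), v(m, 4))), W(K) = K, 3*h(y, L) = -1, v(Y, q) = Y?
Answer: -1/5083 ≈ -0.00019673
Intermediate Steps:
O(F, u) = 3 + u
h(y, L) = -⅓ (h(y, L) = (⅓)*(-1) = -⅓)
A(m) = -⅓
r(f) = ⅓ (r(f) = -⅓*(-1) = ⅓)
((r(-5)/(-20 + 7))*9)/1173 = (((⅓)/(-20 + 7))*9)/1173 = (((⅓)/(-13))*9)*(1/1173) = (-1/13*⅓*9)*(1/1173) = -1/39*9*(1/1173) = -3/13*1/1173 = -1/5083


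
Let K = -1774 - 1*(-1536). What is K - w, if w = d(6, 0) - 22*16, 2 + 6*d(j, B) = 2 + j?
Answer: 113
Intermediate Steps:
d(j, B) = j/6 (d(j, B) = -1/3 + (2 + j)/6 = -1/3 + (1/3 + j/6) = j/6)
w = -351 (w = (1/6)*6 - 22*16 = 1 - 352 = -351)
K = -238 (K = -1774 + 1536 = -238)
K - w = -238 - 1*(-351) = -238 + 351 = 113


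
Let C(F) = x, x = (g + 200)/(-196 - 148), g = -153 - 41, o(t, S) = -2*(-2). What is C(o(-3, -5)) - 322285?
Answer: -55433023/172 ≈ -3.2229e+5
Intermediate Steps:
o(t, S) = 4
g = -194
x = -3/172 (x = (-194 + 200)/(-196 - 148) = 6/(-344) = 6*(-1/344) = -3/172 ≈ -0.017442)
C(F) = -3/172
C(o(-3, -5)) - 322285 = -3/172 - 322285 = -55433023/172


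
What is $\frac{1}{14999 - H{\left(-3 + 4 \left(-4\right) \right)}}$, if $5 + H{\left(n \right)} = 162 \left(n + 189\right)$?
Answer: $- \frac{1}{12536} \approx -7.977 \cdot 10^{-5}$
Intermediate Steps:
$H{\left(n \right)} = 30613 + 162 n$ ($H{\left(n \right)} = -5 + 162 \left(n + 189\right) = -5 + 162 \left(189 + n\right) = -5 + \left(30618 + 162 n\right) = 30613 + 162 n$)
$\frac{1}{14999 - H{\left(-3 + 4 \left(-4\right) \right)}} = \frac{1}{14999 - \left(30613 + 162 \left(-3 + 4 \left(-4\right)\right)\right)} = \frac{1}{14999 - \left(30613 + 162 \left(-3 - 16\right)\right)} = \frac{1}{14999 - \left(30613 + 162 \left(-19\right)\right)} = \frac{1}{14999 - \left(30613 - 3078\right)} = \frac{1}{14999 - 27535} = \frac{1}{-12536} = - \frac{1}{12536}$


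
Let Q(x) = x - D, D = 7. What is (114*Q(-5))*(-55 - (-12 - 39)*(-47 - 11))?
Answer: 4121784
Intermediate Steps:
Q(x) = -7 + x (Q(x) = x - 1*7 = x - 7 = -7 + x)
(114*Q(-5))*(-55 - (-12 - 39)*(-47 - 11)) = (114*(-7 - 5))*(-55 - (-12 - 39)*(-47 - 11)) = (114*(-12))*(-55 - (-51)*(-58)) = -1368*(-55 - 1*2958) = -1368*(-55 - 2958) = -1368*(-3013) = 4121784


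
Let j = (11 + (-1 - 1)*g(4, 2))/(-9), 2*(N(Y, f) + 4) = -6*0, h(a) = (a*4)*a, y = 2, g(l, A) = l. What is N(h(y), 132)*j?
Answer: 4/3 ≈ 1.3333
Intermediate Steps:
h(a) = 4*a² (h(a) = (4*a)*a = 4*a²)
N(Y, f) = -4 (N(Y, f) = -4 + (-6*0)/2 = -4 + (½)*0 = -4 + 0 = -4)
j = -⅓ (j = (11 + (-1 - 1)*4)/(-9) = (11 - 2*4)*(-⅑) = (11 - 8)*(-⅑) = 3*(-⅑) = -⅓ ≈ -0.33333)
N(h(y), 132)*j = -4*(-⅓) = 4/3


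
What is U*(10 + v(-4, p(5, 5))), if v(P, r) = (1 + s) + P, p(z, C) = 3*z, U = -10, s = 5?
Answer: -120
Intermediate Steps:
v(P, r) = 6 + P (v(P, r) = (1 + 5) + P = 6 + P)
U*(10 + v(-4, p(5, 5))) = -10*(10 + (6 - 4)) = -10*(10 + 2) = -10*12 = -120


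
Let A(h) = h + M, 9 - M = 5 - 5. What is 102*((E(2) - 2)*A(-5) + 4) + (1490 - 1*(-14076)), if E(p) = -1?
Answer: 14750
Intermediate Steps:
M = 9 (M = 9 - (5 - 5) = 9 - 1*0 = 9 + 0 = 9)
A(h) = 9 + h (A(h) = h + 9 = 9 + h)
102*((E(2) - 2)*A(-5) + 4) + (1490 - 1*(-14076)) = 102*((-1 - 2)*(9 - 5) + 4) + (1490 - 1*(-14076)) = 102*(-3*4 + 4) + (1490 + 14076) = 102*(-12 + 4) + 15566 = 102*(-8) + 15566 = -816 + 15566 = 14750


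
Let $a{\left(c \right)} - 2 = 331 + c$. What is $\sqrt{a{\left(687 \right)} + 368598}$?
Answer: $\sqrt{369618} \approx 607.96$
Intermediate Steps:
$a{\left(c \right)} = 333 + c$ ($a{\left(c \right)} = 2 + \left(331 + c\right) = 333 + c$)
$\sqrt{a{\left(687 \right)} + 368598} = \sqrt{\left(333 + 687\right) + 368598} = \sqrt{1020 + 368598} = \sqrt{369618}$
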